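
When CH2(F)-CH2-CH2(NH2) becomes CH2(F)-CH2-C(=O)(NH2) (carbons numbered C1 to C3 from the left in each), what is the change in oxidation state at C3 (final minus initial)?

+4

Before: C3 has 1 bond to C, 2 bonds to H, 1 bond to N → oxidation state -1.
After: C3 has 1 bond to C, 2 bonds to O, 1 bond to N → oxidation state +3.
Δ = +3 − (-1) = +4, so this is an oxidation at C3.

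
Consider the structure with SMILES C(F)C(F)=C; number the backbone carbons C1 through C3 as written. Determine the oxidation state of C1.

-1

C1 has one bond to C (0), one bond to H (-1), one bond to H (-1), one bond to F (+1).
Oxidation state = 0 − 1 − 1 + 1 = -1.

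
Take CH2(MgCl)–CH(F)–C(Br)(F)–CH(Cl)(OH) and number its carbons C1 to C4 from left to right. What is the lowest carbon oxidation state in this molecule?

Tallying each carbon's bonds:
C1: 1C, 2H, 1Mg → 0 − 2 − 1 = -3
C2: 2C, 1H, 1F → 0 − 1 + 1 = 0
C3: 2C, 1F, 1Br → 0 + 1 + 1 = +2
C4: 1C, 1H, 1O, 1Cl → 0 − 1 + 1 + 1 = +1
The lowest value is -3.

-3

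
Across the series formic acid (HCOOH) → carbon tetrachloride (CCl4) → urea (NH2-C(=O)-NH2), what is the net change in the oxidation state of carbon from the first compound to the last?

Carbon oxidation states along the series — formic acid: +2, carbon tetrachloride: +4, urea: +4.
Net change = +4 − (+2) = +2.

+2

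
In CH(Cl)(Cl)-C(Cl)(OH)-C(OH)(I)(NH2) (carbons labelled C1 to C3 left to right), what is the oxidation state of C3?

C3 has one bond to C (0), one bond to O (+1), one bond to I (+1), one bond to N (+1).
Oxidation state = 0 + 1 + 1 + 1 = +3.

+3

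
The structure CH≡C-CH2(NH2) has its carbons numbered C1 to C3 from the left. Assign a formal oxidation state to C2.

Count +1 for every bond to an atom more electronegative than carbon and −1 for every bond to one less electronegative; C–C bonds are 0.
C2 has a triple bond to C (3×0 = 0), one bond to C (0).
Oxidation state = 0 + 0 = 0.

0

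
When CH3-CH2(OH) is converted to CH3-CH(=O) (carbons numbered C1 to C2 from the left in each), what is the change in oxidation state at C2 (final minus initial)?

Before: C2 has 1 bond to C, 2 bonds to H, 1 bond to O → oxidation state -1.
After: C2 has 1 bond to C, 1 bond to H, 2 bonds to O → oxidation state +1.
Δ = +1 − (-1) = +2, so this is an oxidation at C2.

+2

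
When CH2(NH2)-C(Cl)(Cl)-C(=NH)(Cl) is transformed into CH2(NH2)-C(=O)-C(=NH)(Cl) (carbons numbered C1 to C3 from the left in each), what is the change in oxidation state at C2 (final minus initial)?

0

Before: C2 has 2 bonds to C, 2 bonds to Cl → oxidation state +2.
After: C2 has 2 bonds to C, 2 bonds to O → oxidation state +2.
Δ = +2 − (+2) = 0, so no net redox change at C2.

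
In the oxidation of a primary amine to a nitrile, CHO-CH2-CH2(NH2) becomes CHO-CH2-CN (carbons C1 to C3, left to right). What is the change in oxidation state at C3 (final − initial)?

Before: C3 has 1 bond to C, 2 bonds to H, 1 bond to N → oxidation state -1.
After: C3 has 1 bond to C, 3 bonds to N → oxidation state +3.
Δ = +3 − (-1) = +4, so this is an oxidation at C3.

+4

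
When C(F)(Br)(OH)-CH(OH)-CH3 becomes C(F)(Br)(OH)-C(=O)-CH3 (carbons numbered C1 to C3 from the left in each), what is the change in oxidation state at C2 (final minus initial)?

Before: C2 has 2 bonds to C, 1 bond to H, 1 bond to O → oxidation state 0.
After: C2 has 2 bonds to C, 2 bonds to O → oxidation state +2.
Δ = +2 − (0) = +2, so this is an oxidation at C2.

+2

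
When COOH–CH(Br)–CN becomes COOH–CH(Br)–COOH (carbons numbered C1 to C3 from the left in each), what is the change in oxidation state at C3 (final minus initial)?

Before: C3 has 1 bond to C, 3 bonds to N → oxidation state +3.
After: C3 has 1 bond to C, 3 bonds to O → oxidation state +3.
Δ = +3 − (+3) = 0, so no net redox change at C3.

0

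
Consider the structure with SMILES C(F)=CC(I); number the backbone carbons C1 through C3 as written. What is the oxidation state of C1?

Count +1 for every bond to an atom more electronegative than carbon and −1 for every bond to one less electronegative; C–C bonds are 0.
C1 has a double bond to C (2×0 = 0), one bond to H (-1), one bond to F (+1).
Oxidation state = 0 − 1 + 1 = 0.

0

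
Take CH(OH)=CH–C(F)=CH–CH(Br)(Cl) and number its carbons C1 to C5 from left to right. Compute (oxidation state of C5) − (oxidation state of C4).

+2

C5: 1C, 1H, 1Cl, 1Br → 0 − 1 + 1 + 1 = +1
C4: 3C, 1H → 0 − 1 = -1
Difference: +1 − (-1) = +2.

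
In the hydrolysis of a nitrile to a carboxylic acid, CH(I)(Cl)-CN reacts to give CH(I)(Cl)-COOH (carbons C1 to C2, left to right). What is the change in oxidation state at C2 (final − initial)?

0

Before: C2 has 1 bond to C, 3 bonds to N → oxidation state +3.
After: C2 has 1 bond to C, 3 bonds to O → oxidation state +3.
Δ = +3 − (+3) = 0, so no net redox change at C2.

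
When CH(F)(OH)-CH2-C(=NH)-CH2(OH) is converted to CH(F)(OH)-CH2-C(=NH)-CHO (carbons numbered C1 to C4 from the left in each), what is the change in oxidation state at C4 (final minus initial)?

Before: C4 has 1 bond to C, 2 bonds to H, 1 bond to O → oxidation state -1.
After: C4 has 1 bond to C, 1 bond to H, 2 bonds to O → oxidation state +1.
Δ = +1 − (-1) = +2, so this is an oxidation at C4.

+2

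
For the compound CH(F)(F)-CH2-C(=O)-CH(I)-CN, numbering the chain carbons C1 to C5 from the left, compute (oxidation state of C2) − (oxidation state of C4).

-2

C2: 2C, 2H → 0 − 2 = -2
C4: 2C, 1H, 1I → 0 − 1 + 1 = 0
Difference: -2 − (0) = -2.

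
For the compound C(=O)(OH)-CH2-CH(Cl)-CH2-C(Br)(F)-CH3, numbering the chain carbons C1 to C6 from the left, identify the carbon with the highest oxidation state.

Tallying each carbon's bonds:
C1: 1C, 3O → 0 + 3 = +3
C2: 2C, 2H → 0 − 2 = -2
C3: 2C, 1H, 1Cl → 0 − 1 + 1 = 0
C4: 2C, 2H → 0 − 2 = -2
C5: 2C, 1F, 1Br → 0 + 1 + 1 = +2
C6: 1C, 3H → 0 − 3 = -3
The most oxidised carbon is C1 at +3.

C1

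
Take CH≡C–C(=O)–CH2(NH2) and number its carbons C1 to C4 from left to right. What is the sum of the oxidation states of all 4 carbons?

Count +1 for every bond to an atom more electronegative than carbon and −1 for every bond to one less electronegative; C–C bonds are 0. Tallying each carbon:
C1: 3C, 1H → 0 − 1 = -1
C2: 4C → 0 = 0
C3: 2C, 2O → 0 + 2 = +2
C4: 1C, 2H, 1N → 0 − 2 + 1 = -1
Sum = -1 + 0 + 2 − 1 = 0.

0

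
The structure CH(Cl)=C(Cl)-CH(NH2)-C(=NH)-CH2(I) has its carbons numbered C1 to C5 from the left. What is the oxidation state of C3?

C3 has one bond to C (0), one bond to C (0), one bond to H (-1), one bond to N (+1).
Oxidation state = 0 + 0 − 1 + 1 = 0.

0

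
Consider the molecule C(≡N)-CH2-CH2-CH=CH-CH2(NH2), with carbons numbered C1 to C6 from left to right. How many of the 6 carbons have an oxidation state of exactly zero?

Tallying each carbon's bonds:
C1: 1C, 3N → 0 + 3 = +3
C2: 2C, 2H → 0 − 2 = -2
C3: 2C, 2H → 0 − 2 = -2
C4: 3C, 1H → 0 − 1 = -1
C5: 3C, 1H → 0 − 1 = -1
C6: 1C, 2H, 1N → 0 − 2 + 1 = -1
0 carbons meet the condition.

0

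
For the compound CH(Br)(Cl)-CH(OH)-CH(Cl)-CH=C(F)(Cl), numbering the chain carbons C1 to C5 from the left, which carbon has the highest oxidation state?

C5

Count +1 for every bond to an atom more electronegative than carbon and −1 for every bond to one less electronegative; C–C bonds are 0. Tallying each carbon:
C1: 1C, 1H, 1Cl, 1Br → 0 − 1 + 1 + 1 = +1
C2: 2C, 1H, 1O → 0 − 1 + 1 = 0
C3: 2C, 1H, 1Cl → 0 − 1 + 1 = 0
C4: 3C, 1H → 0 − 1 = -1
C5: 2C, 1F, 1Cl → 0 + 1 + 1 = +2
The most oxidised carbon is C5 at +2.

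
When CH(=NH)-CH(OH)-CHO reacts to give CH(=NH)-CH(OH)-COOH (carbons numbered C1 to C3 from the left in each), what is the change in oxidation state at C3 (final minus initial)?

+2

Before: C3 has 1 bond to C, 1 bond to H, 2 bonds to O → oxidation state +1.
After: C3 has 1 bond to C, 3 bonds to O → oxidation state +3.
Δ = +3 − (+1) = +2, so this is an oxidation at C3.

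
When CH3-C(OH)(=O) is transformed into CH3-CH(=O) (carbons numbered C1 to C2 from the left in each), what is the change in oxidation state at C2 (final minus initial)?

-2

Before: C2 has 1 bond to C, 3 bonds to O → oxidation state +3.
After: C2 has 1 bond to C, 1 bond to H, 2 bonds to O → oxidation state +1.
Δ = +1 − (+3) = -2, so this is a reduction at C2.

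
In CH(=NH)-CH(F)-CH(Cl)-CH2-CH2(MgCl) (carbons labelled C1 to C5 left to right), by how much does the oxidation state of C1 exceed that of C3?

C1: 1C, 1H, 2N → 0 − 1 + 2 = +1
C3: 2C, 1H, 1Cl → 0 − 1 + 1 = 0
Difference: +1 − (0) = +1.

+1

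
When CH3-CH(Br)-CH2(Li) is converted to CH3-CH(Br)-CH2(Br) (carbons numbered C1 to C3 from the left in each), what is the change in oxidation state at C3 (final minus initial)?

Before: C3 has 1 bond to C, 2 bonds to H, 1 bond to Li → oxidation state -3.
After: C3 has 1 bond to C, 2 bonds to H, 1 bond to Br → oxidation state -1.
Δ = -1 − (-3) = +2, so this is an oxidation at C3.

+2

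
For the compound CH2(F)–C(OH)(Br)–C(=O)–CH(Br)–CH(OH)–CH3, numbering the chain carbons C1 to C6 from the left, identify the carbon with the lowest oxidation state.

C6

Tallying each carbon's bonds:
C1: 1C, 2H, 1F → 0 − 2 + 1 = -1
C2: 2C, 1O, 1Br → 0 + 1 + 1 = +2
C3: 2C, 2O → 0 + 2 = +2
C4: 2C, 1H, 1Br → 0 − 1 + 1 = 0
C5: 2C, 1H, 1O → 0 − 1 + 1 = 0
C6: 1C, 3H → 0 − 3 = -3
The most reduced carbon is C6 at -3.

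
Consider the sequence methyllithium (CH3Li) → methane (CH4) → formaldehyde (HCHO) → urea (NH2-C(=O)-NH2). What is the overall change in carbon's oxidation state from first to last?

Carbon oxidation states along the series — methyllithium: -4, methane: -4, formaldehyde: 0, urea: +4.
Net change = +4 − (-4) = +8.

+8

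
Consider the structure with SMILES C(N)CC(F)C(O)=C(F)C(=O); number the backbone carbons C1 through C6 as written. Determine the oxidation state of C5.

+1

Count +1 for every bond to an atom more electronegative than carbon and −1 for every bond to one less electronegative; C–C bonds are 0.
C5 has a double bond to C (2×0 = 0), one bond to C (0), one bond to F (+1).
Oxidation state = 0 + 0 + 1 = +1.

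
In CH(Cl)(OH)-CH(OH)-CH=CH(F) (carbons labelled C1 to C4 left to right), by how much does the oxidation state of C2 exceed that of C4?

0

C2: 2C, 1H, 1O → 0 − 1 + 1 = 0
C4: 2C, 1H, 1F → 0 − 1 + 1 = 0
Difference: 0 − (0) = 0.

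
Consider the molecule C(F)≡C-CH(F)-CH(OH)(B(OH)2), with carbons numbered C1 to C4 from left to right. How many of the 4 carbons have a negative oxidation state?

1

Bonds to more-electronegative neighbours contribute +1 each, bonds to H or metals contribute −1 each, and C–C bonds contribute 0. Tallying each carbon:
C1: 3C, 1F → 0 + 1 = +1
C2: 4C → 0 = 0
C3: 2C, 1H, 1F → 0 − 1 + 1 = 0
C4: 1C, 1H, 1O, 1B → 0 − 1 + 1 − 1 = -1
1 carbon (C4) meets the condition.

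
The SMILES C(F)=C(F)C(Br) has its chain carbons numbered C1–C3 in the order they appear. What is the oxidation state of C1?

Assign +1 per bond to O/N/halogen, −1 per bond to H or an electropositive element, and 0 per bond to carbon.
C1 has a double bond to C (2×0 = 0), one bond to H (-1), one bond to F (+1).
Oxidation state = 0 − 1 + 1 = 0.

0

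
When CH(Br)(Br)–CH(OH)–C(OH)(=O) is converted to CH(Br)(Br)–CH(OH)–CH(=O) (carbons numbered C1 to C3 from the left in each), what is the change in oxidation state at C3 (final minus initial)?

Before: C3 has 1 bond to C, 3 bonds to O → oxidation state +3.
After: C3 has 1 bond to C, 1 bond to H, 2 bonds to O → oxidation state +1.
Δ = +1 − (+3) = -2, so this is a reduction at C3.

-2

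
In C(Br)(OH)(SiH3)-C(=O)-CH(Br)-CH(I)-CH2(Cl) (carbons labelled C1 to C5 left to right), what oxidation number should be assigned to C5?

-1

Assign +1 per bond to O/N/halogen, −1 per bond to H or an electropositive element, and 0 per bond to carbon.
C5 has one bond to C (0), one bond to H (-1), one bond to Cl (+1), one bond to H (-1).
Oxidation state = 0 − 1 + 1 − 1 = -1.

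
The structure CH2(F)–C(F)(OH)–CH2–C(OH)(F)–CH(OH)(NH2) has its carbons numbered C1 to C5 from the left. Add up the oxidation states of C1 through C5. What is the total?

+2

Each bond to a more electronegative atom (O, N, halogen) counts +1, each bond to a less electronegative atom (H, metal, B, Si) counts −1, and each C–C bond counts 0. Tallying each carbon:
C1: 1C, 2H, 1F → 0 − 2 + 1 = -1
C2: 2C, 1O, 1F → 0 + 1 + 1 = +2
C3: 2C, 2H → 0 − 2 = -2
C4: 2C, 1O, 1F → 0 + 1 + 1 = +2
C5: 1C, 1H, 1O, 1N → 0 − 1 + 1 + 1 = +1
Sum = -1 + 2 − 2 + 2 + 1 = +2.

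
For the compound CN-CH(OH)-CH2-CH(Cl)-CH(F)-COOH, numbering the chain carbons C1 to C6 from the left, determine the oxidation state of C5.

0

C5 has one bond to C (0), one bond to C (0), one bond to F (+1), one bond to H (-1).
Oxidation state = 0 + 0 + 1 − 1 = 0.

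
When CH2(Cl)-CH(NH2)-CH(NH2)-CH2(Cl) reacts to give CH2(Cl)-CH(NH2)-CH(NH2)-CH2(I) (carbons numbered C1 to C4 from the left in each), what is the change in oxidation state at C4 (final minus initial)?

Before: C4 has 1 bond to C, 2 bonds to H, 1 bond to Cl → oxidation state -1.
After: C4 has 1 bond to C, 2 bonds to H, 1 bond to I → oxidation state -1.
Δ = -1 − (-1) = 0, so no net redox change at C4.

0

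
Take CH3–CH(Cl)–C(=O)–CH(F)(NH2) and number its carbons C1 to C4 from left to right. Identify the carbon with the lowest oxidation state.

C1

Tallying each carbon's bonds:
C1: 1C, 3H → 0 − 3 = -3
C2: 2C, 1H, 1Cl → 0 − 1 + 1 = 0
C3: 2C, 2O → 0 + 2 = +2
C4: 1C, 1H, 1N, 1F → 0 − 1 + 1 + 1 = +1
The most reduced carbon is C1 at -3.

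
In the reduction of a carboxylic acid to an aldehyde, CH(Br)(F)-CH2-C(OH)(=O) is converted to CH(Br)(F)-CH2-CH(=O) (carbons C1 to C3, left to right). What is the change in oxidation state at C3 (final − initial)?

-2

Before: C3 has 1 bond to C, 3 bonds to O → oxidation state +3.
After: C3 has 1 bond to C, 1 bond to H, 2 bonds to O → oxidation state +1.
Δ = +1 − (+3) = -2, so this is a reduction at C3.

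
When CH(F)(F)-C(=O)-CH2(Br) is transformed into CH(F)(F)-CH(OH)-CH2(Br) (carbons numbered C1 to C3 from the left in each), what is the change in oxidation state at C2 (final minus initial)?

Before: C2 has 2 bonds to C, 2 bonds to O → oxidation state +2.
After: C2 has 2 bonds to C, 1 bond to H, 1 bond to O → oxidation state 0.
Δ = 0 − (+2) = -2, so this is a reduction at C2.

-2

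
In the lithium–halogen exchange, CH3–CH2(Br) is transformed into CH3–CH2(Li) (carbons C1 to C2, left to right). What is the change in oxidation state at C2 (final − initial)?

Before: C2 has 1 bond to C, 2 bonds to H, 1 bond to Br → oxidation state -1.
After: C2 has 1 bond to C, 2 bonds to H, 1 bond to Li → oxidation state -3.
Δ = -3 − (-1) = -2, so this is a reduction at C2.

-2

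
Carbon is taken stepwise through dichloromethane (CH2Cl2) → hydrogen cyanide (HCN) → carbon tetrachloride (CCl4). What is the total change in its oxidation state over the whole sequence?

+4

Carbon oxidation states along the series — dichloromethane: 0, hydrogen cyanide: +2, carbon tetrachloride: +4.
Net change = +4 − (0) = +4.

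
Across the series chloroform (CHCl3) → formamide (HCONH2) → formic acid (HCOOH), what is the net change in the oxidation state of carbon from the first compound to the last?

Carbon oxidation states along the series — chloroform: +2, formamide: +2, formic acid: +2.
Net change = +2 − (+2) = 0.

0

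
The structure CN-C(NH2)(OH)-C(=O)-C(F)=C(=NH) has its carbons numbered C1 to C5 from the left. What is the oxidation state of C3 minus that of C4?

C3: 2C, 2O → 0 + 2 = +2
C4: 3C, 1F → 0 + 1 = +1
Difference: +2 − (+1) = +1.

+1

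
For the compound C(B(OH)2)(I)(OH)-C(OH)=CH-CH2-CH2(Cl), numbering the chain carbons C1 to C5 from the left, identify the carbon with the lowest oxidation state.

Tallying each carbon's bonds:
C1: 1C, 1O, 1I, 1B → 0 + 1 + 1 − 1 = +1
C2: 3C, 1O → 0 + 1 = +1
C3: 3C, 1H → 0 − 1 = -1
C4: 2C, 2H → 0 − 2 = -2
C5: 1C, 2H, 1Cl → 0 − 2 + 1 = -1
The most reduced carbon is C4 at -2.

C4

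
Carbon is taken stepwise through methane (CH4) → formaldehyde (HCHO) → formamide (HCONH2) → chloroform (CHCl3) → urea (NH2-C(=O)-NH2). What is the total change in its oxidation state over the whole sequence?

Carbon oxidation states along the series — methane: -4, formaldehyde: 0, formamide: +2, chloroform: +2, urea: +4.
Net change = +4 − (-4) = +8.

+8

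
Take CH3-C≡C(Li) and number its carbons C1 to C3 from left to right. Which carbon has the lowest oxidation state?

C1

Tallying each carbon's bonds:
C1: 1C, 3H → 0 − 3 = -3
C2: 4C → 0 = 0
C3: 3C, 1Li → 0 − 1 = -1
The most reduced carbon is C1 at -3.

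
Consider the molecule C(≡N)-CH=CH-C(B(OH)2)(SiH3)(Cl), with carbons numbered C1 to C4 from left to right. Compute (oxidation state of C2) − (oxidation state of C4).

C2: 3C, 1H → 0 − 1 = -1
C4: 1C, 1Cl, 1B, 1Si → 0 + 1 − 1 − 1 = -1
Difference: -1 − (-1) = 0.

0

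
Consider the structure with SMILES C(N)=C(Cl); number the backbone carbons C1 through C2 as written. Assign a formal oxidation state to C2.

C2 has a double bond to C (2×0 = 0), one bond to Cl (+1), one bond to H (-1).
Oxidation state = 0 + 1 − 1 = 0.

0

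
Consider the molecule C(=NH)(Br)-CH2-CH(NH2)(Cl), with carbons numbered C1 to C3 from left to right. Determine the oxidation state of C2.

Each bond to a more electronegative atom (O, N, halogen) counts +1, each bond to a less electronegative atom (H, metal, B, Si) counts −1, and each C–C bond counts 0.
C2 has one bond to C (0), one bond to C (0), one bond to H (-1), one bond to H (-1).
Oxidation state = 0 + 0 − 1 − 1 = -2.

-2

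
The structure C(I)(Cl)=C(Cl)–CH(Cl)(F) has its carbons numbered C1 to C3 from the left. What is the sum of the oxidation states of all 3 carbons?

+4

Each bond to a more electronegative atom (O, N, halogen) counts +1, each bond to a less electronegative atom (H, metal, B, Si) counts −1, and each C–C bond counts 0. Tallying each carbon:
C1: 2C, 1Cl, 1I → 0 + 1 + 1 = +2
C2: 3C, 1Cl → 0 + 1 = +1
C3: 1C, 1H, 1F, 1Cl → 0 − 1 + 1 + 1 = +1
Sum = +2 + 1 + 1 = +4.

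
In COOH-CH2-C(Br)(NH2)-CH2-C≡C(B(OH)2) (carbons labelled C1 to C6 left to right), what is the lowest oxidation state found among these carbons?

Count +1 for every bond to an atom more electronegative than carbon and −1 for every bond to one less electronegative; C–C bonds are 0. Tallying each carbon:
C1: 1C, 3O → 0 + 3 = +3
C2: 2C, 2H → 0 − 2 = -2
C3: 2C, 1N, 1Br → 0 + 1 + 1 = +2
C4: 2C, 2H → 0 − 2 = -2
C5: 4C → 0 = 0
C6: 3C, 1B → 0 − 1 = -1
The lowest value is -2.

-2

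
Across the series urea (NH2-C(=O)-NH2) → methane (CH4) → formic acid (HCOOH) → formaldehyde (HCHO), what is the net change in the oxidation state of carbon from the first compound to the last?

Carbon oxidation states along the series — urea: +4, methane: -4, formic acid: +2, formaldehyde: 0.
Net change = 0 − (+4) = -4.

-4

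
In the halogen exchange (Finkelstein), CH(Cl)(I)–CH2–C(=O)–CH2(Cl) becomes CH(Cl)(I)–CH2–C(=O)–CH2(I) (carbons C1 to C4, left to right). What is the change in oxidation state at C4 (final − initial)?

0

Before: C4 has 1 bond to C, 2 bonds to H, 1 bond to Cl → oxidation state -1.
After: C4 has 1 bond to C, 2 bonds to H, 1 bond to I → oxidation state -1.
Δ = -1 − (-1) = 0, so no net redox change at C4.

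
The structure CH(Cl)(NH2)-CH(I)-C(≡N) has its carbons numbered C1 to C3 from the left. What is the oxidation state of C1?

Count +1 for every bond to an atom more electronegative than carbon and −1 for every bond to one less electronegative; C–C bonds are 0.
C1 has one bond to C (0), one bond to Cl (+1), one bond to N (+1), one bond to H (-1).
Oxidation state = 0 + 1 + 1 − 1 = +1.

+1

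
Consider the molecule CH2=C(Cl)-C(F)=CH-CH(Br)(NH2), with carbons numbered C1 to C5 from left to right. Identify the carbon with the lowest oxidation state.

Bonds to more-electronegative neighbours contribute +1 each, bonds to H or metals contribute −1 each, and C–C bonds contribute 0. Tallying each carbon:
C1: 2C, 2H → 0 − 2 = -2
C2: 3C, 1Cl → 0 + 1 = +1
C3: 3C, 1F → 0 + 1 = +1
C4: 3C, 1H → 0 − 1 = -1
C5: 1C, 1H, 1N, 1Br → 0 − 1 + 1 + 1 = +1
The most reduced carbon is C1 at -2.

C1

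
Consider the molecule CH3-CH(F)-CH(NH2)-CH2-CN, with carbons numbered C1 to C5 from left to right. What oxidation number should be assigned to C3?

0

C3 has one bond to C (0), one bond to C (0), one bond to H (-1), one bond to N (+1).
Oxidation state = 0 + 0 − 1 + 1 = 0.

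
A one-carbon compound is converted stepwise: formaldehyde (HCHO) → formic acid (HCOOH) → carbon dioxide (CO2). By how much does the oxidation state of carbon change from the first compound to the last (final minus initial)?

Carbon oxidation states along the series — formaldehyde: 0, formic acid: +2, carbon dioxide: +4.
Net change = +4 − (0) = +4.

+4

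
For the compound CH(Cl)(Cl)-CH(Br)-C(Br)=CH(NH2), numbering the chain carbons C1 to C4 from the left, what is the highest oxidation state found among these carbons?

+1

Tallying each carbon's bonds:
C1: 1C, 1H, 2Cl → 0 − 1 + 2 = +1
C2: 2C, 1H, 1Br → 0 − 1 + 1 = 0
C3: 3C, 1Br → 0 + 1 = +1
C4: 2C, 1H, 1N → 0 − 1 + 1 = 0
The highest value is +1.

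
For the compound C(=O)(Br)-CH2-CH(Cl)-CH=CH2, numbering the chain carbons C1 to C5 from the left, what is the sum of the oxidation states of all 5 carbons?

-2

Assign +1 per bond to O/N/halogen, −1 per bond to H or an electropositive element, and 0 per bond to carbon. Tallying each carbon:
C1: 1C, 2O, 1Br → 0 + 2 + 1 = +3
C2: 2C, 2H → 0 − 2 = -2
C3: 2C, 1H, 1Cl → 0 − 1 + 1 = 0
C4: 3C, 1H → 0 − 1 = -1
C5: 2C, 2H → 0 − 2 = -2
Sum = +3 − 2 + 0 − 1 − 2 = -2.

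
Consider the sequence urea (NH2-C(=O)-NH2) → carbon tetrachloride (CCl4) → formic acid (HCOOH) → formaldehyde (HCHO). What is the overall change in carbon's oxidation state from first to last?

Carbon oxidation states along the series — urea: +4, carbon tetrachloride: +4, formic acid: +2, formaldehyde: 0.
Net change = 0 − (+4) = -4.

-4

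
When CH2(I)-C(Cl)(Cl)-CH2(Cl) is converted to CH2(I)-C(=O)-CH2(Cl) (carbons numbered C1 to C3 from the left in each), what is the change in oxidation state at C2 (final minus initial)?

Before: C2 has 2 bonds to C, 2 bonds to Cl → oxidation state +2.
After: C2 has 2 bonds to C, 2 bonds to O → oxidation state +2.
Δ = +2 − (+2) = 0, so no net redox change at C2.

0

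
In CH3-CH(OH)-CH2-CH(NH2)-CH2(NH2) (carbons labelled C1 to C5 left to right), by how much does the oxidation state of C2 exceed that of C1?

C2: 2C, 1H, 1O → 0 − 1 + 1 = 0
C1: 1C, 3H → 0 − 3 = -3
Difference: 0 − (-3) = +3.

+3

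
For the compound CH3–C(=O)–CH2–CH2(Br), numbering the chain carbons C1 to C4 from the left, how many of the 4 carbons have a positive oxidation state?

1

Bonds to more-electronegative neighbours contribute +1 each, bonds to H or metals contribute −1 each, and C–C bonds contribute 0. Tallying each carbon:
C1: 1C, 3H → 0 − 3 = -3
C2: 2C, 2O → 0 + 2 = +2
C3: 2C, 2H → 0 − 2 = -2
C4: 1C, 2H, 1Br → 0 − 2 + 1 = -1
1 carbon (C2) meets the condition.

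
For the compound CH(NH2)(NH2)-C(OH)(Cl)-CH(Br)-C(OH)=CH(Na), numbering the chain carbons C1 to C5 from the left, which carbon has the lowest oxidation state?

Tallying each carbon's bonds:
C1: 1C, 1H, 2N → 0 − 1 + 2 = +1
C2: 2C, 1O, 1Cl → 0 + 1 + 1 = +2
C3: 2C, 1H, 1Br → 0 − 1 + 1 = 0
C4: 3C, 1O → 0 + 1 = +1
C5: 2C, 1H, 1Na → 0 − 1 − 1 = -2
The most reduced carbon is C5 at -2.

C5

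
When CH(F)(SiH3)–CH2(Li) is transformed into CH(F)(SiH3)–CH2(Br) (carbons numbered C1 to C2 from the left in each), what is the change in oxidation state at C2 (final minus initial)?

+2

Before: C2 has 1 bond to C, 2 bonds to H, 1 bond to Li → oxidation state -3.
After: C2 has 1 bond to C, 2 bonds to H, 1 bond to Br → oxidation state -1.
Δ = -1 − (-3) = +2, so this is an oxidation at C2.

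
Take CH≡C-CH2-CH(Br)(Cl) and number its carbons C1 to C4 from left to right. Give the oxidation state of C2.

Assign +1 per bond to O/N/halogen, −1 per bond to H or an electropositive element, and 0 per bond to carbon.
C2 has a triple bond to C (3×0 = 0), one bond to C (0).
Oxidation state = 0 + 0 = 0.

0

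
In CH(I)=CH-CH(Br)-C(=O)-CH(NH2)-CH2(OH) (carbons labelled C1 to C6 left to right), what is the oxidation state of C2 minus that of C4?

C2: 3C, 1H → 0 − 1 = -1
C4: 2C, 2O → 0 + 2 = +2
Difference: -1 − (+2) = -3.

-3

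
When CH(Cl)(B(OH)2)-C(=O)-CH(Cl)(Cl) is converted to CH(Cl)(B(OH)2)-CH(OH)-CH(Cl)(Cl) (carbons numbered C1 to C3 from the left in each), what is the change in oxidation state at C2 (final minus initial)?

Before: C2 has 2 bonds to C, 2 bonds to O → oxidation state +2.
After: C2 has 2 bonds to C, 1 bond to H, 1 bond to O → oxidation state 0.
Δ = 0 − (+2) = -2, so this is a reduction at C2.

-2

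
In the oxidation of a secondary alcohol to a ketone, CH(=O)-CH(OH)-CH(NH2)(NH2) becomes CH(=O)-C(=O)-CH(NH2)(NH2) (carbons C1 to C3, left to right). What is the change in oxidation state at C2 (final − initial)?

+2

Before: C2 has 2 bonds to C, 1 bond to H, 1 bond to O → oxidation state 0.
After: C2 has 2 bonds to C, 2 bonds to O → oxidation state +2.
Δ = +2 − (0) = +2, so this is an oxidation at C2.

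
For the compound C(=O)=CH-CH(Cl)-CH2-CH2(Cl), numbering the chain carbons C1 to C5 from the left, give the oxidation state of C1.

+2

C1 has a double bond to C (2×0 = 0), a double bond to O (2×+1 = +2).
Oxidation state = 0 + 2 = +2.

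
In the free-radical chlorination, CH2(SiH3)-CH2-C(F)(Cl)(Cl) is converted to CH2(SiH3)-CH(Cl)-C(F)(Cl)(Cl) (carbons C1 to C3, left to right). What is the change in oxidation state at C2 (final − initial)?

+2

Before: C2 has 2 bonds to C, 2 bonds to H → oxidation state -2.
After: C2 has 2 bonds to C, 1 bond to H, 1 bond to Cl → oxidation state 0.
Δ = 0 − (-2) = +2, so this is an oxidation at C2.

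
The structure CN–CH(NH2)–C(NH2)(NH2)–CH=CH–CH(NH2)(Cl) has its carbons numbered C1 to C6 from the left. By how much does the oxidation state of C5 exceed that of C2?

-1

C5: 3C, 1H → 0 − 1 = -1
C2: 2C, 1H, 1N → 0 − 1 + 1 = 0
Difference: -1 − (0) = -1.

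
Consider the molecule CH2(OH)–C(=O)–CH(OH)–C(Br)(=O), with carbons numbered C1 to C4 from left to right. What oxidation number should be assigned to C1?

-1

Bonds to more-electronegative neighbours contribute +1 each, bonds to H or metals contribute −1 each, and C–C bonds contribute 0.
C1 has one bond to C (0), one bond to H (-1), one bond to O (+1), one bond to H (-1).
Oxidation state = 0 − 1 + 1 − 1 = -1.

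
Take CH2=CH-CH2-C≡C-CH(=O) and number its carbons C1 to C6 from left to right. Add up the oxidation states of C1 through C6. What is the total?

-4

Bonds to more-electronegative neighbours contribute +1 each, bonds to H or metals contribute −1 each, and C–C bonds contribute 0. Tallying each carbon:
C1: 2C, 2H → 0 − 2 = -2
C2: 3C, 1H → 0 − 1 = -1
C3: 2C, 2H → 0 − 2 = -2
C4: 4C → 0 = 0
C5: 4C → 0 = 0
C6: 1C, 1H, 2O → 0 − 1 + 2 = +1
Sum = -2 − 1 − 2 + 0 + 0 + 1 = -4.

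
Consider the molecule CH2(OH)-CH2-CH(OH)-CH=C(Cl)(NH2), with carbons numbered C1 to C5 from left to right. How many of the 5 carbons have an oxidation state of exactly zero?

Tallying each carbon's bonds:
C1: 1C, 2H, 1O → 0 − 2 + 1 = -1
C2: 2C, 2H → 0 − 2 = -2
C3: 2C, 1H, 1O → 0 − 1 + 1 = 0
C4: 3C, 1H → 0 − 1 = -1
C5: 2C, 1N, 1Cl → 0 + 1 + 1 = +2
1 carbon (C3) meets the condition.

1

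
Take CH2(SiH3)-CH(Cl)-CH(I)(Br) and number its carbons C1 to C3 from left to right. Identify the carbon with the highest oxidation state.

C3

Tallying each carbon's bonds:
C1: 1C, 2H, 1Si → 0 − 2 − 1 = -3
C2: 2C, 1H, 1Cl → 0 − 1 + 1 = 0
C3: 1C, 1H, 1Br, 1I → 0 − 1 + 1 + 1 = +1
The most oxidised carbon is C3 at +1.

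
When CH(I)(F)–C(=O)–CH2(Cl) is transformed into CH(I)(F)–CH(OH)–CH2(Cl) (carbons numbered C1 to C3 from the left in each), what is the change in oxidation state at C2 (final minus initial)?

Before: C2 has 2 bonds to C, 2 bonds to O → oxidation state +2.
After: C2 has 2 bonds to C, 1 bond to H, 1 bond to O → oxidation state 0.
Δ = 0 − (+2) = -2, so this is a reduction at C2.

-2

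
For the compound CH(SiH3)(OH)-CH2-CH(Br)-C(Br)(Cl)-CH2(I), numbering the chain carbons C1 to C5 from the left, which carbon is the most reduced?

Bonds to more-electronegative neighbours contribute +1 each, bonds to H or metals contribute −1 each, and C–C bonds contribute 0. Tallying each carbon:
C1: 1C, 1H, 1O, 1Si → 0 − 1 + 1 − 1 = -1
C2: 2C, 2H → 0 − 2 = -2
C3: 2C, 1H, 1Br → 0 − 1 + 1 = 0
C4: 2C, 1Cl, 1Br → 0 + 1 + 1 = +2
C5: 1C, 2H, 1I → 0 − 2 + 1 = -1
The most reduced carbon is C2 at -2.

C2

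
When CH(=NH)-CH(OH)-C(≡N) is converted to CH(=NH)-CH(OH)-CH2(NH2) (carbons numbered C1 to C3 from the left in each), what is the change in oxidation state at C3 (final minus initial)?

-4

Before: C3 has 1 bond to C, 3 bonds to N → oxidation state +3.
After: C3 has 1 bond to C, 2 bonds to H, 1 bond to N → oxidation state -1.
Δ = -1 − (+3) = -4, so this is a reduction at C3.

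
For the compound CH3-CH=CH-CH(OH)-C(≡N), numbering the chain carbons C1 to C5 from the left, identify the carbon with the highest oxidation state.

Tallying each carbon's bonds:
C1: 1C, 3H → 0 − 3 = -3
C2: 3C, 1H → 0 − 1 = -1
C3: 3C, 1H → 0 − 1 = -1
C4: 2C, 1H, 1O → 0 − 1 + 1 = 0
C5: 1C, 3N → 0 + 3 = +3
The most oxidised carbon is C5 at +3.

C5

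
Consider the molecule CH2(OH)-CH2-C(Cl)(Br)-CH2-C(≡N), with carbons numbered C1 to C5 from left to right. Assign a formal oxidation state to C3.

Count +1 for every bond to an atom more electronegative than carbon and −1 for every bond to one less electronegative; C–C bonds are 0.
C3 has one bond to C (0), one bond to C (0), one bond to Cl (+1), one bond to Br (+1).
Oxidation state = 0 + 0 + 1 + 1 = +2.

+2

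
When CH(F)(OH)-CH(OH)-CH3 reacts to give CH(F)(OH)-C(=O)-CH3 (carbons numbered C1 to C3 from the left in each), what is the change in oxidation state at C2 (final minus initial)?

Before: C2 has 2 bonds to C, 1 bond to H, 1 bond to O → oxidation state 0.
After: C2 has 2 bonds to C, 2 bonds to O → oxidation state +2.
Δ = +2 − (0) = +2, so this is an oxidation at C2.

+2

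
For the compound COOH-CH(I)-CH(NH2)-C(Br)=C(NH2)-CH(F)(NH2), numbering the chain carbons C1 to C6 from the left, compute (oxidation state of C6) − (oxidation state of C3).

C6: 1C, 1H, 1N, 1F → 0 − 1 + 1 + 1 = +1
C3: 2C, 1H, 1N → 0 − 1 + 1 = 0
Difference: +1 − (0) = +1.

+1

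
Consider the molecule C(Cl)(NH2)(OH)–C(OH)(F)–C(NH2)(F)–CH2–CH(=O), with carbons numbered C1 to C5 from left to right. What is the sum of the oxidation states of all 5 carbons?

+6

Tallying each carbon's bonds:
C1: 1C, 1O, 1N, 1Cl → 0 + 1 + 1 + 1 = +3
C2: 2C, 1O, 1F → 0 + 1 + 1 = +2
C3: 2C, 1N, 1F → 0 + 1 + 1 = +2
C4: 2C, 2H → 0 − 2 = -2
C5: 1C, 1H, 2O → 0 − 1 + 2 = +1
Sum = +3 + 2 + 2 − 2 + 1 = +6.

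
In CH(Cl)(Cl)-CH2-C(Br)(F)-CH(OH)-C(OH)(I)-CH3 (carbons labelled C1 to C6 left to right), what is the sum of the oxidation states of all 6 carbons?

Tallying each carbon's bonds:
C1: 1C, 1H, 2Cl → 0 − 1 + 2 = +1
C2: 2C, 2H → 0 − 2 = -2
C3: 2C, 1F, 1Br → 0 + 1 + 1 = +2
C4: 2C, 1H, 1O → 0 − 1 + 1 = 0
C5: 2C, 1O, 1I → 0 + 1 + 1 = +2
C6: 1C, 3H → 0 − 3 = -3
Sum = +1 − 2 + 2 + 0 + 2 − 3 = 0.

0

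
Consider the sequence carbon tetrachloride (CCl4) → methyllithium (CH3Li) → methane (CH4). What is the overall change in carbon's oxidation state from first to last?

Carbon oxidation states along the series — carbon tetrachloride: +4, methyllithium: -4, methane: -4.
Net change = -4 − (+4) = -8.

-8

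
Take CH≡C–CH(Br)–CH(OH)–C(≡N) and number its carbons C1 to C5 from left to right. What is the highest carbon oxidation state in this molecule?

+3

Tallying each carbon's bonds:
C1: 3C, 1H → 0 − 1 = -1
C2: 4C → 0 = 0
C3: 2C, 1H, 1Br → 0 − 1 + 1 = 0
C4: 2C, 1H, 1O → 0 − 1 + 1 = 0
C5: 1C, 3N → 0 + 3 = +3
The highest value is +3.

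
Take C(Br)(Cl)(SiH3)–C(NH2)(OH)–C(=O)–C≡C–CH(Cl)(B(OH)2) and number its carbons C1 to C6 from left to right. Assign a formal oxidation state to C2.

Each bond to a more electronegative atom (O, N, halogen) counts +1, each bond to a less electronegative atom (H, metal, B, Si) counts −1, and each C–C bond counts 0.
C2 has one bond to C (0), one bond to C (0), one bond to N (+1), one bond to O (+1).
Oxidation state = 0 + 0 + 1 + 1 = +2.

+2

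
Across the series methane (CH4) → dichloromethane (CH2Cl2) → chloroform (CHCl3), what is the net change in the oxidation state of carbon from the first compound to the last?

+6

Carbon oxidation states along the series — methane: -4, dichloromethane: 0, chloroform: +2.
Net change = +2 − (-4) = +6.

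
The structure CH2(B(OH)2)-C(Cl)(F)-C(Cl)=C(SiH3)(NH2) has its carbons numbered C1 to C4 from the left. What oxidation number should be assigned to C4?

0

Assign +1 per bond to O/N/halogen, −1 per bond to H or an electropositive element, and 0 per bond to carbon.
C4 has a double bond to C (2×0 = 0), one bond to Si (-1), one bond to N (+1).
Oxidation state = 0 − 1 + 1 = 0.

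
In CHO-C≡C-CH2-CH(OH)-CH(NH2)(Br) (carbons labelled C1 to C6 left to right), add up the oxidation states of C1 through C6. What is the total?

0

Tallying each carbon's bonds:
C1: 1C, 1H, 2O → 0 − 1 + 2 = +1
C2: 4C → 0 = 0
C3: 4C → 0 = 0
C4: 2C, 2H → 0 − 2 = -2
C5: 2C, 1H, 1O → 0 − 1 + 1 = 0
C6: 1C, 1H, 1N, 1Br → 0 − 1 + 1 + 1 = +1
Sum = +1 + 0 + 0 − 2 + 0 + 1 = 0.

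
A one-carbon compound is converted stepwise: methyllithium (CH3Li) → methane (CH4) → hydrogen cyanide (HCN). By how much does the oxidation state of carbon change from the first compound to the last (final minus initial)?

+6

Carbon oxidation states along the series — methyllithium: -4, methane: -4, hydrogen cyanide: +2.
Net change = +2 − (-4) = +6.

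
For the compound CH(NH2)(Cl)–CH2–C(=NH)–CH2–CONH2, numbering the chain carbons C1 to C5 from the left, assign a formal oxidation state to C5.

+3

C5 has one bond to C (0), a double bond to O (2×+1 = +2), one bond to N (+1).
Oxidation state = 0 + 2 + 1 = +3.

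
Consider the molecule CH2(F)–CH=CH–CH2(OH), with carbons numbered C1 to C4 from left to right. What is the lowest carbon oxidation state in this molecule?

Each bond to a more electronegative atom (O, N, halogen) counts +1, each bond to a less electronegative atom (H, metal, B, Si) counts −1, and each C–C bond counts 0. Tallying each carbon:
C1: 1C, 2H, 1F → 0 − 2 + 1 = -1
C2: 3C, 1H → 0 − 1 = -1
C3: 3C, 1H → 0 − 1 = -1
C4: 1C, 2H, 1O → 0 − 2 + 1 = -1
The lowest value is -1.

-1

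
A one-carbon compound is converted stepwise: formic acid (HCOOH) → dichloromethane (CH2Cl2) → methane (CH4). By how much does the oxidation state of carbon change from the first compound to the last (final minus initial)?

-6

Carbon oxidation states along the series — formic acid: +2, dichloromethane: 0, methane: -4.
Net change = -4 − (+2) = -6.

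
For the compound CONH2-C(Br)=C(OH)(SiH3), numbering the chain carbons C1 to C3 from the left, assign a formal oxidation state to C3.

C3 has a double bond to C (2×0 = 0), one bond to O (+1), one bond to Si (-1).
Oxidation state = 0 + 1 − 1 = 0.

0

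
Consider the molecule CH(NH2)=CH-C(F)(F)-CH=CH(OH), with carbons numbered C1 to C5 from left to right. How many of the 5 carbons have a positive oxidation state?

Tallying each carbon's bonds:
C1: 2C, 1H, 1N → 0 − 1 + 1 = 0
C2: 3C, 1H → 0 − 1 = -1
C3: 2C, 2F → 0 + 2 = +2
C4: 3C, 1H → 0 − 1 = -1
C5: 2C, 1H, 1O → 0 − 1 + 1 = 0
1 carbon (C3) meets the condition.

1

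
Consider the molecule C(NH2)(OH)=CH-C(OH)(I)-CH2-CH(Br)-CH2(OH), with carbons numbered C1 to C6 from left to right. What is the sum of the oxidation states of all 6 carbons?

0

Tallying each carbon's bonds:
C1: 2C, 1O, 1N → 0 + 1 + 1 = +2
C2: 3C, 1H → 0 − 1 = -1
C3: 2C, 1O, 1I → 0 + 1 + 1 = +2
C4: 2C, 2H → 0 − 2 = -2
C5: 2C, 1H, 1Br → 0 − 1 + 1 = 0
C6: 1C, 2H, 1O → 0 − 2 + 1 = -1
Sum = +2 − 1 + 2 − 2 + 0 − 1 = 0.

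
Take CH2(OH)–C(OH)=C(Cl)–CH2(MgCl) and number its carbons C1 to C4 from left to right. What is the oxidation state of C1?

-1

Count +1 for every bond to an atom more electronegative than carbon and −1 for every bond to one less electronegative; C–C bonds are 0.
C1 has one bond to C (0), one bond to H (-1), one bond to H (-1), one bond to O (+1).
Oxidation state = 0 − 1 − 1 + 1 = -1.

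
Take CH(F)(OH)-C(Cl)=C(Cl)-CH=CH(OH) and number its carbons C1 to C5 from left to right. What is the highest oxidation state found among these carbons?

Count +1 for every bond to an atom more electronegative than carbon and −1 for every bond to one less electronegative; C–C bonds are 0. Tallying each carbon:
C1: 1C, 1H, 1O, 1F → 0 − 1 + 1 + 1 = +1
C2: 3C, 1Cl → 0 + 1 = +1
C3: 3C, 1Cl → 0 + 1 = +1
C4: 3C, 1H → 0 − 1 = -1
C5: 2C, 1H, 1O → 0 − 1 + 1 = 0
The highest value is +1.

+1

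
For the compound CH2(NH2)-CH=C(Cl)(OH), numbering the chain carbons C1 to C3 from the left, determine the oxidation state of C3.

C3 has a double bond to C (2×0 = 0), one bond to Cl (+1), one bond to O (+1).
Oxidation state = 0 + 1 + 1 = +2.

+2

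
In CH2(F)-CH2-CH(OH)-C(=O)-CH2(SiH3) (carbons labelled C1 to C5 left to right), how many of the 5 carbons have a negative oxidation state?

Tallying each carbon's bonds:
C1: 1C, 2H, 1F → 0 − 2 + 1 = -1
C2: 2C, 2H → 0 − 2 = -2
C3: 2C, 1H, 1O → 0 − 1 + 1 = 0
C4: 2C, 2O → 0 + 2 = +2
C5: 1C, 2H, 1Si → 0 − 2 − 1 = -3
3 carbons (C1, C2, C5) meet the condition.

3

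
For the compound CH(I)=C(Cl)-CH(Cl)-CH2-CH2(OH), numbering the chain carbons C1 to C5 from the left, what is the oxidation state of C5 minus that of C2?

C5: 1C, 2H, 1O → 0 − 2 + 1 = -1
C2: 3C, 1Cl → 0 + 1 = +1
Difference: -1 − (+1) = -2.

-2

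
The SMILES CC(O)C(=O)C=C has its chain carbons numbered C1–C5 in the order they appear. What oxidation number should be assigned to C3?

+2

Count +1 for every bond to an atom more electronegative than carbon and −1 for every bond to one less electronegative; C–C bonds are 0.
C3 has one bond to C (0), one bond to C (0), a double bond to O (2×+1 = +2).
Oxidation state = 0 + 0 + 2 = +2.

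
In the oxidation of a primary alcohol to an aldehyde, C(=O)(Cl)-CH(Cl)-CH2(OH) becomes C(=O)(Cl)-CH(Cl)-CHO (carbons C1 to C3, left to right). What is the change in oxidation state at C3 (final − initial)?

+2

Before: C3 has 1 bond to C, 2 bonds to H, 1 bond to O → oxidation state -1.
After: C3 has 1 bond to C, 1 bond to H, 2 bonds to O → oxidation state +1.
Δ = +1 − (-1) = +2, so this is an oxidation at C3.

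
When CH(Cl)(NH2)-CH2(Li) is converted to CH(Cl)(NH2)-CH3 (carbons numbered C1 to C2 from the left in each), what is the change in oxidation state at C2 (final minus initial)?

0

Before: C2 has 1 bond to C, 2 bonds to H, 1 bond to Li → oxidation state -3.
After: C2 has 1 bond to C, 3 bonds to H → oxidation state -3.
Δ = -3 − (-3) = 0, so no net redox change at C2.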